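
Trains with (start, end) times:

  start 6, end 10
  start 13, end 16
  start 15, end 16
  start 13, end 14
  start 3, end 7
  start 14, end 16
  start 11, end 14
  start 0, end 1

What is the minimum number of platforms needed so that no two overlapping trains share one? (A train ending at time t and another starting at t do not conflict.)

starts: [0, 3, 6, 11, 13, 13, 14, 15]
ends:   [1, 7, 10, 14, 14, 16, 16, 16]
s0→1 e1→0 s3→1 s6→2 e7→1 e10→0 s11→1 s13→2 s13→3  — peak 3.

3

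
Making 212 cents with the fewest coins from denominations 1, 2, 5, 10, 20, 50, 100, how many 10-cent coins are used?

Greedy: take as many of the largest coin as possible, then repeat with the remainder.
212 − 2×100→12 − 1×10→2 − 1×2→0
Count of 10: 1

1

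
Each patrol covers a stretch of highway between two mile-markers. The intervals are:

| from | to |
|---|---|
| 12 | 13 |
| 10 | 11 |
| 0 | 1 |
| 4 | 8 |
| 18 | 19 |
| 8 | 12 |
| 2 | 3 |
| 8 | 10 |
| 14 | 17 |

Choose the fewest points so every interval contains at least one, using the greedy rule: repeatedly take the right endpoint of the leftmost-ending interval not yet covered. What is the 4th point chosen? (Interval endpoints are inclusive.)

Sort by right endpoint; whenever an interval is uncovered, place a point at its right end.
By right end: [0,1]  [2,3]  [4,8]  [8,10]  [10,11]  [8,12]  [12,13]  [14,17]  [18,19]
[0,1] uncovered → point at 1; [2,3] uncovered → point at 3; [4,8] uncovered → point at 8; [10,11] uncovered → point at 11; [12,13] uncovered → point at 13; [14,17] uncovered → point at 17; [18,19] uncovered → point at 19.
Points: 1, 3, 8, 11, 13, 17, 19 (7 total).

11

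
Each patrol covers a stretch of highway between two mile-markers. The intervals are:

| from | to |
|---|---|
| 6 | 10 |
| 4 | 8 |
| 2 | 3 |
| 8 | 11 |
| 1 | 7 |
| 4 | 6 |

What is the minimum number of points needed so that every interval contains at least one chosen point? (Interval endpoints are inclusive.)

By right end: [2,3]  [4,6]  [1,7]  [4,8]  [6,10]  [8,11]
[2,3] uncovered → point at 3; [4,6] uncovered → point at 6; [8,11] uncovered → point at 11.
Points: 3, 6, 11 (3 total).

3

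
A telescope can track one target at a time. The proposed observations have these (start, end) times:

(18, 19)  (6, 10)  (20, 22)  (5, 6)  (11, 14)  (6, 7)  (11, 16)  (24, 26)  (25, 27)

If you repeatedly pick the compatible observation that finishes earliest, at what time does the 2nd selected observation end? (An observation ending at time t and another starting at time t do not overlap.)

By end time: (5,6), (6,7), (6,10), (11,14), (11,16), (18,19), (20,22), (24,26), (25,27).
Pick (5,6); next start ≥ 6 → (6,7); next start ≥ 7 → (11,14); next start ≥ 14 → (18,19); next start ≥ 19 → (20,22); next start ≥ 22 → (24,26).
Selected: (5,6) (6,7) (11,14) (18,19) (20,22) (24,26)

7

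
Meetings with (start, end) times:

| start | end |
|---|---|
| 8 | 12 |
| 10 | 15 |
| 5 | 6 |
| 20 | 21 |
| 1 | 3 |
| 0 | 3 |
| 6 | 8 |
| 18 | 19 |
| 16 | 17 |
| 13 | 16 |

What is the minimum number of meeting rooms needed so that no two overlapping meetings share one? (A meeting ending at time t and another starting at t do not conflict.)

starts: [0, 1, 5, 6, 8, 10, 13, 16, 18, 20]
ends:   [3, 3, 6, 8, 12, 15, 16, 17, 19, 21]
s0→1 s1→2  — peak 2.

2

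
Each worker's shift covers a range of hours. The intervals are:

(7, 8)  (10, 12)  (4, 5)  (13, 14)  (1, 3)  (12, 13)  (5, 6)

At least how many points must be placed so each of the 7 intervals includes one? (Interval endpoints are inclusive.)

Sort by right endpoint; whenever an interval is uncovered, place a point at its right end.
Sorted: [1,3] [4,5] [5,6] [7,8] [10,12] [12,13] [13,14]
{[1,3]} hit by 3; {[4,5],[5,6]} hit by 5; {[7,8]} hit by 8; {[10,12],[12,13]} hit by 12; {[13,14]} hit by 14.
Points: 3, 5, 8, 12, 14 (5 total).

5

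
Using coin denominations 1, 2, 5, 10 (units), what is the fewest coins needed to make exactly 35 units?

35 − 3×10→5 − 1×5→0
Total coins = 3 + 1 = 4

4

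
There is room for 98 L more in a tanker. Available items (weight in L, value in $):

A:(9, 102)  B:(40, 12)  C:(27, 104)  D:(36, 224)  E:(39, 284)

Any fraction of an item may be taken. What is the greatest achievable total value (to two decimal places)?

Sort by value per unit weight and fill in that order.
Ratios (sorted): A 11.33, E 7.28, D 6.22, C 3.85, B 0.30
take A (9 @ 102); take E (39 @ 284); take D (36 @ 224); take 14/27 of C → 53.93. Capacity used 98/98.
Total value = 663.93

663.93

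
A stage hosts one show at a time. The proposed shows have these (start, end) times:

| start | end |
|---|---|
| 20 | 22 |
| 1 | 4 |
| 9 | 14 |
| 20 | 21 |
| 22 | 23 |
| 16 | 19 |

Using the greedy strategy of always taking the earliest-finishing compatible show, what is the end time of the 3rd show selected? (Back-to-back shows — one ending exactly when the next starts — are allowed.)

19

By end time: (1,4), (9,14), (16,19), (20,21), (20,22), (22,23).
Pick (1,4); next start ≥ 4 → (9,14); next start ≥ 14 → (16,19); next start ≥ 19 → (20,21); next start ≥ 21 → (22,23).
Selected: (1,4) (9,14) (16,19) (20,21) (22,23)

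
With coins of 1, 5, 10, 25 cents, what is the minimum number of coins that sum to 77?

77 − 3×25→2 − 2×1→0
Total coins = 3 + 2 = 5

5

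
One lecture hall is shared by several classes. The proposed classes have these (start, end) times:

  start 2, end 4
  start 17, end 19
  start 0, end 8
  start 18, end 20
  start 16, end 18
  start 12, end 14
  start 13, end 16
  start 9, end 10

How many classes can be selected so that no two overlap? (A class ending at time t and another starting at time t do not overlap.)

Sorted by end: (2,4)  (0,8)  (9,10)  (12,14)  (13,16)  (16,18)  (17,19)  (18,20)
take (2,4); take (9,10); take (12,14); take (16,18); take (18,20).
Selected 5 classes.

5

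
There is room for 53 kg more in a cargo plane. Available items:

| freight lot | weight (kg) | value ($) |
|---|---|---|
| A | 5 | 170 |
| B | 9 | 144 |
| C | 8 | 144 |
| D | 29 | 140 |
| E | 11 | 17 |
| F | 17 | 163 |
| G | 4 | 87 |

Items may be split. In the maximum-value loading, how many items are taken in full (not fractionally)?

5

Sort by value per unit weight and fill in that order.
Order: A (170/5=34.00) > G (87/4=21.75) > C (144/8=18.00) > B (144/9=16.00) > F (163/17=9.59) > D (140/29=4.83) > E (17/11=1.55)
Fill: take A (5 @ 170) → take G (4 @ 87) → take C (8 @ 144) → take B (9 @ 144) → take F (17 @ 163) → take 10/29 of D → 48.28; 53/53 used.
5 item(s) taken whole; one partial (take 10/29 of D).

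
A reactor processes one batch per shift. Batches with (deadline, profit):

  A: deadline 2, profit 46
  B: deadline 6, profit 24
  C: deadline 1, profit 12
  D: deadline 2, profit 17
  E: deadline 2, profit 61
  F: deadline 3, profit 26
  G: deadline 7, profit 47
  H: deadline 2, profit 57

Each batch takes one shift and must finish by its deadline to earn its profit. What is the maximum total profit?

Take jobs in profit order; each goes to the latest open slot no later than its deadline.
By profit: E(d2,61), H(d2,57), G(d7,47), A(d2,46), F(d3,26), B(d6,24), D(d2,17), C(d1,12)
E→slot 2; H→slot 1; G→slot 7; A skipped; F→slot 3; B→slot 6; D skipped; C skipped.
Profit = 57 + 61 + 26 + 24 + 47 = 215

215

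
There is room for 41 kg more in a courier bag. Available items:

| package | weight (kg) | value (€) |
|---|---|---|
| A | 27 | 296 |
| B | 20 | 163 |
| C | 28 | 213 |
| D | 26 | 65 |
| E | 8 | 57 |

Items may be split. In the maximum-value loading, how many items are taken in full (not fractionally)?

1

Sort by value per unit weight and fill in that order.
Ratios (sorted): A 10.96, B 8.15, C 7.61, E 7.12, D 2.50
take A (27 @ 296); take 14/20 of B → 114.10. Capacity used 41/41.
1 item(s) taken whole; one partial (take 14/20 of B).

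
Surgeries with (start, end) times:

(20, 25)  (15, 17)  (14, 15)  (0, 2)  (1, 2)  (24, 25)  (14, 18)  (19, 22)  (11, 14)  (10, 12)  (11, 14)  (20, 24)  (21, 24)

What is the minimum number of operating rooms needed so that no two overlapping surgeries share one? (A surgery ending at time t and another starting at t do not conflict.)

The answer is the maximum number of intervals overlapping at any instant.
starts: [0, 1, 10, 11, 11, 14, 14, 15, 19, 20, 20, 21, 24]
ends:   [2, 2, 12, 14, 14, 15, 17, 18, 22, 24, 24, 25, 25]
s0→1 s1→2 e2→1 e2→0 s10→1 s11→2 s11→3 e12→2 e14→1 e14→0 s14→1 s14→2 e15→1 s15→2 e17→1 e18→0 s19→1 s20→2 s20→3 s21→4  — peak 4.

4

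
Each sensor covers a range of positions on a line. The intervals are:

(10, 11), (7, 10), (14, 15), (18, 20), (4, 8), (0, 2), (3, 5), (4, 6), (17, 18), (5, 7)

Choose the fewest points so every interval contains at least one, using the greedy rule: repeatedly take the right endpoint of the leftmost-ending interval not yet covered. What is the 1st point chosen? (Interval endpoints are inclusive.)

By right end: [0,2]  [3,5]  [4,6]  [5,7]  [4,8]  [7,10]  [10,11]  [14,15]  [17,18]  [18,20]
[0,2] uncovered → point at 2; [3,5] uncovered → point at 5; [7,10] uncovered → point at 10; [14,15] uncovered → point at 15; [17,18] uncovered → point at 18.
Points: 2, 5, 10, 15, 18 (5 total).

2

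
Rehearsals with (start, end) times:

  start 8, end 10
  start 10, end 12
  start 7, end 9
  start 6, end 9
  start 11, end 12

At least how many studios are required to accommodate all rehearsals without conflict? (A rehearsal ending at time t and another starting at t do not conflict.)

starts: [6, 7, 8, 10, 11]
ends:   [9, 9, 10, 12, 12]
s6→1 s7→2 s8→3  — peak 3.

3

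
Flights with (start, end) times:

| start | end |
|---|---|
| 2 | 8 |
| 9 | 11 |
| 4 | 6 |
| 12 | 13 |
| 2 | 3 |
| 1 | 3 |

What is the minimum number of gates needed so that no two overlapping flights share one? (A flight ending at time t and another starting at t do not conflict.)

The answer is the maximum number of intervals overlapping at any instant.
Events (time:±→running): 1:+→1 2:+→2 2:+→3 … peak 3.

3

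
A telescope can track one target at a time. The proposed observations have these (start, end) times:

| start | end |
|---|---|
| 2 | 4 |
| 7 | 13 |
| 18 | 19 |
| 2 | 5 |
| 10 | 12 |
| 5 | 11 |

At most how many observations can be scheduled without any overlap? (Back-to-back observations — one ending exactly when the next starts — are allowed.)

Greedy by earliest finish: after sorting by end time, pick each interval compatible with the last pick.
By end time: (2,4), (2,5), (5,11), (10,12), (7,13), (18,19).
Pick (2,4); next start ≥ 4 → (5,11); next start ≥ 11 → (18,19).
Selected 3 observations.

3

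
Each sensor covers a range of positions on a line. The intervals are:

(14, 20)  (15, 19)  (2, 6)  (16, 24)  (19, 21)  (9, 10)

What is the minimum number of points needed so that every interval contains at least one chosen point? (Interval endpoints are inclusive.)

Sort by right endpoint; whenever an interval is uncovered, place a point at its right end.
By right end: [2,6]  [9,10]  [15,19]  [14,20]  [19,21]  [16,24]
[2,6] uncovered → point at 6; [9,10] uncovered → point at 10; [15,19] uncovered → point at 19.
Points: 6, 10, 19 (3 total).

3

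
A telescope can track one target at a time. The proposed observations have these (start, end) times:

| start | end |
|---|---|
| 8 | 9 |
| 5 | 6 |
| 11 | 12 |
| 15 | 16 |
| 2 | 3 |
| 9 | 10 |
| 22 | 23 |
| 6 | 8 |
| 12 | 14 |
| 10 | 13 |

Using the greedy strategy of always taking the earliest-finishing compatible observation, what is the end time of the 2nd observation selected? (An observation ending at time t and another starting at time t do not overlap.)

6

Sorted by end: (2,3)  (5,6)  (6,8)  (8,9)  (9,10)  (11,12)  (10,13)  (12,14)  (15,16)  (22,23)
take (2,3); take (5,6); take (6,8); take (8,9); take (9,10); take (11,12); skip (10,13); take (12,14); take (15,16); take (22,23).
Selected: (2,3) (5,6) (6,8) (8,9) (9,10) (11,12) (12,14) (15,16) (22,23)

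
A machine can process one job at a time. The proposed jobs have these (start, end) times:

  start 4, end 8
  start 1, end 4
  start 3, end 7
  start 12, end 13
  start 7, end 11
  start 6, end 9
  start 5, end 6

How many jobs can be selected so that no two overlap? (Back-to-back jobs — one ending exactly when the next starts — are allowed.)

Sort by end time and greedily take each interval whose start is ≥ the last chosen end.
By end time: (1,4), (5,6), (3,7), (4,8), (6,9), (7,11), (12,13).
Pick (1,4); next start ≥ 4 → (5,6); next start ≥ 6 → (6,9); next start ≥ 9 → (12,13).
Selected 4 jobs.

4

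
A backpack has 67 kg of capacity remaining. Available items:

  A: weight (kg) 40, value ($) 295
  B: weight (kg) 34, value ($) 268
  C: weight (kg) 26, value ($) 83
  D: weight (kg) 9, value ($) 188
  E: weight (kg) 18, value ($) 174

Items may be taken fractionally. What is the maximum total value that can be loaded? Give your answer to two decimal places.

Greedy by value/weight ratio, highest first.
Order: D (188/9=20.89) > E (174/18=9.67) > B (268/34=7.88) > A (295/40=7.38) > C (83/26=3.19)
Fill: take D (9 @ 188) → take E (18 @ 174) → take B (34 @ 268) → take 6/40 of A → 44.25; 67/67 used.
Total value = 674.25

674.25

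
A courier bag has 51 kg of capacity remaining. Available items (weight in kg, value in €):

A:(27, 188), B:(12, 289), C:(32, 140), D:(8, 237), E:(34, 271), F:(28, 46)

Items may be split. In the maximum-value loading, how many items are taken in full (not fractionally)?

Ratios (sorted): D 29.62, B 24.08, E 7.97, A 6.96, C 4.38, F 1.64
take D (8 @ 237); take B (12 @ 289); take 31/34 of E → 247.09. Capacity used 51/51.
2 item(s) taken whole; one partial (take 31/34 of E).

2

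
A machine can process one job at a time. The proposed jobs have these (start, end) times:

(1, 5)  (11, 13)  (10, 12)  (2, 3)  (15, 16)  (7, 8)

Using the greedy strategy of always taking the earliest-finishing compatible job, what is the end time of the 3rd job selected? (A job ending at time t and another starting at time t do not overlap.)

Sorted by end: (2,3)  (1,5)  (7,8)  (10,12)  (11,13)  (15,16)
take (2,3); take (7,8); take (10,12); skip (11,13); take (15,16).
Selected: (2,3) (7,8) (10,12) (15,16)

12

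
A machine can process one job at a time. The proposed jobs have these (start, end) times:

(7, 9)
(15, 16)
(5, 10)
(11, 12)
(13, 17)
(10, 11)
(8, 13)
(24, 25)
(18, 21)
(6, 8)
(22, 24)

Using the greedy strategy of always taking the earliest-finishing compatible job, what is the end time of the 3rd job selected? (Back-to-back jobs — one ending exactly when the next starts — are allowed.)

12

By end time: (6,8), (7,9), (5,10), (10,11), (11,12), (8,13), (15,16), (13,17), (18,21), (22,24), (24,25).
Pick (6,8); next start ≥ 8 → (10,11); next start ≥ 11 → (11,12); next start ≥ 12 → (15,16); next start ≥ 16 → (18,21); next start ≥ 21 → (22,24); next start ≥ 24 → (24,25).
Selected: (6,8) (10,11) (11,12) (15,16) (18,21) (22,24) (24,25)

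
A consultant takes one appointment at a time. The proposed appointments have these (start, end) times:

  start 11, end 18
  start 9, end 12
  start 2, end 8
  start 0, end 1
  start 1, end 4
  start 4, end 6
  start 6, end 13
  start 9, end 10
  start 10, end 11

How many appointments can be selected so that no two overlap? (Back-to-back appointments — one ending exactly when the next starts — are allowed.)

6

Sort by end time and greedily take each interval whose start is ≥ the last chosen end.
Sorted by end: (0,1)  (1,4)  (4,6)  (2,8)  (9,10)  (10,11)  (9,12)  (6,13)  (11,18)
take (0,1); take (1,4); take (4,6); take (9,10); take (10,11); skip (9,12); take (11,18).
Selected 6 appointments.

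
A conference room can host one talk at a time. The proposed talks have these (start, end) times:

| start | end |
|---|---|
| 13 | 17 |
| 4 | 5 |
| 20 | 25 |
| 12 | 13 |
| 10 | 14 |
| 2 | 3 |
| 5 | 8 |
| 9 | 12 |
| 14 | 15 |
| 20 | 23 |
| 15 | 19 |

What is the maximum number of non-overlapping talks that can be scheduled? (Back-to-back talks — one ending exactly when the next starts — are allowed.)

By end time: (2,3), (4,5), (5,8), (9,12), (12,13), (10,14), (14,15), (13,17), (15,19), (20,23), (20,25).
Pick (2,3); next start ≥ 3 → (4,5); next start ≥ 5 → (5,8); next start ≥ 8 → (9,12); next start ≥ 12 → (12,13); next start ≥ 13 → (14,15); next start ≥ 15 → (15,19); next start ≥ 19 → (20,23).
Selected 8 talks.

8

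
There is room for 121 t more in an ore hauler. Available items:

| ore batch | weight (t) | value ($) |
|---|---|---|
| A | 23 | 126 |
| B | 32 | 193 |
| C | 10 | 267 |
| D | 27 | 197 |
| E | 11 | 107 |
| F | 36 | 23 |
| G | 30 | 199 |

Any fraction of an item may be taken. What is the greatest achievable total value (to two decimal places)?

1023.26

Greedy by value/weight ratio, highest first.
Ratios (sorted): C 26.70, E 9.73, D 7.30, G 6.63, B 6.03, A 5.48, F 0.64
take C (10 @ 267); take E (11 @ 107); take D (27 @ 197); take G (30 @ 199); take B (32 @ 193); take 11/23 of A → 60.26. Capacity used 121/121.
Total value = 1023.26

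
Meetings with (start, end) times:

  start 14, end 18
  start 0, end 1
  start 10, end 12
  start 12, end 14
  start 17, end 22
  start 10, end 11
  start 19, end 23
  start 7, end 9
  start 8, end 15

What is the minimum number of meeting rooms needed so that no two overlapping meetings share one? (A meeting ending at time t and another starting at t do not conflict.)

The answer is the maximum number of intervals overlapping at any instant.
Events (time:±→running): 0:+→1 1:-→0 7:+→1 8:+→2 9:-→1 10:+→2 10:+→3 … peak 3.

3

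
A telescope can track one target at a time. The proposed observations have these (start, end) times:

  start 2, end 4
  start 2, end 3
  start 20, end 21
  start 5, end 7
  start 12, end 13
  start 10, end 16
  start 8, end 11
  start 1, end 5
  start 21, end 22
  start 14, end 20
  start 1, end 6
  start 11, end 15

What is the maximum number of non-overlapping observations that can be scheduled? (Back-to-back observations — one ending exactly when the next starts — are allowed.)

7

Sort by end time and greedily take each interval whose start is ≥ the last chosen end.
Sorted by end: (2,3)  (2,4)  (1,5)  (1,6)  (5,7)  (8,11)  (12,13)  (11,15)  (10,16)  (14,20)  (20,21)  (21,22)
take (2,3); skip (1,5); take (5,7); take (8,11); take (12,13); skip (11,15); take (14,20); take (20,21); take (21,22).
Selected 7 observations.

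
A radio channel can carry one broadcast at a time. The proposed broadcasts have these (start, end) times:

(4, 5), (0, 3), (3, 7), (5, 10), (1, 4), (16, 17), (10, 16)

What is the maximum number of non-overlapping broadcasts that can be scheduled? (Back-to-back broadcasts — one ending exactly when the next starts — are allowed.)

By end time: (0,3), (1,4), (4,5), (3,7), (5,10), (10,16), (16,17).
Pick (0,3); next start ≥ 3 → (4,5); next start ≥ 5 → (5,10); next start ≥ 10 → (10,16); next start ≥ 16 → (16,17).
Selected 5 broadcasts.

5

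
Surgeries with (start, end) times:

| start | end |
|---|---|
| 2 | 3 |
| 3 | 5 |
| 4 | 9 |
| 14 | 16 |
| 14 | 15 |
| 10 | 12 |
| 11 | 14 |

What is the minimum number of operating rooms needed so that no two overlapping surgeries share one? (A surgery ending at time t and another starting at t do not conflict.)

2

The answer is the maximum number of intervals overlapping at any instant.
Events (time:±→running): 2:+→1 3:-→0 3:+→1 4:+→2 … peak 2.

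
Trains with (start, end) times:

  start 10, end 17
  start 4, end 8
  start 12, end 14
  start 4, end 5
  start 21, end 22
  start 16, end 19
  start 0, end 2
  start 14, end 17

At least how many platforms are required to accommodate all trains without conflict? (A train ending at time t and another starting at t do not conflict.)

Count concurrent intervals with a sweep; the peak is the room count.
starts: [0, 4, 4, 10, 12, 14, 16, 21]
ends:   [2, 5, 8, 14, 17, 17, 19, 22]
s0→1 e2→0 s4→1 s4→2 e5→1 e8→0 s10→1 s12→2 e14→1 s14→2 s16→3  — peak 3.

3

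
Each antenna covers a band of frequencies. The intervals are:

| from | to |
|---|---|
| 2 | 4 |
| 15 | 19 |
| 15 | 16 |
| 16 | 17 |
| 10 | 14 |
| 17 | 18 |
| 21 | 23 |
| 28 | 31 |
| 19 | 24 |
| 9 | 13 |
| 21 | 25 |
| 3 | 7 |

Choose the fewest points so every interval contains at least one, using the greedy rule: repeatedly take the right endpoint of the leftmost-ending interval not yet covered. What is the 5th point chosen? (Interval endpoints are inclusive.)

Sort by right endpoint; whenever an interval is uncovered, place a point at its right end.
By right end: [2,4]  [3,7]  [9,13]  [10,14]  [15,16]  [16,17]  [17,18]  [15,19]  [21,23]  [19,24]  [21,25]  [28,31]
[2,4] uncovered → point at 4; [9,13] uncovered → point at 13; [15,16] uncovered → point at 16; [17,18] uncovered → point at 18; [21,23] uncovered → point at 23; [28,31] uncovered → point at 31.
Points: 4, 13, 16, 18, 23, 31 (6 total).

23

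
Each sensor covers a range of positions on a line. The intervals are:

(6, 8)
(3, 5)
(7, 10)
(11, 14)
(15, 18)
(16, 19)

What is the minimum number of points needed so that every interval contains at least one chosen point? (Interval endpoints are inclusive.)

4

Process intervals by earliest right end; each time one isn't hit yet, stab at its right endpoint.
Sorted: [3,5] [6,8] [7,10] [11,14] [15,18] [16,19]
{[3,5]} hit by 5; {[6,8],[7,10]} hit by 8; {[11,14]} hit by 14; {[15,18],[16,19]} hit by 18.
Points: 5, 8, 14, 18 (4 total).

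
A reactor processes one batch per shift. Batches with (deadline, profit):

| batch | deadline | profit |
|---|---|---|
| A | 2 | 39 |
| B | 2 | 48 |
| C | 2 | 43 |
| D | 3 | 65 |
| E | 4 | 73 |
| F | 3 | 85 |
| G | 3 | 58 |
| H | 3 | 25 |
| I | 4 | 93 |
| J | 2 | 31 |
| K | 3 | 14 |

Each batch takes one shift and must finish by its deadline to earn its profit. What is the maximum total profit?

316

Take jobs in profit order; each goes to the latest open slot no later than its deadline.
Profit order: I=93 F=85 E=73 D=65 G=58 B=48 C=43 A=39 J=31 H=25 K=14
Assign: I→slot 4, F→slot 3, E→slot 2, D→slot 1, G skipped, B skipped, C skipped, A skipped, J skipped, H skipped, K skipped.
Slots: [1:D] [2:E] [3:F] [4:I]
Profit = 65 + 73 + 85 + 93 = 316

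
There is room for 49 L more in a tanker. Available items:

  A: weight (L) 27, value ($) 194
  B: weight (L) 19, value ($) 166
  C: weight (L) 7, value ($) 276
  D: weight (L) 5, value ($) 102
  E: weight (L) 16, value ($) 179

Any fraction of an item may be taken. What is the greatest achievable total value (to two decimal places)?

Greedy by value/weight ratio, highest first.
Ratios (sorted): C 39.43, D 20.40, E 11.19, B 8.74, A 7.19
take C (7 @ 276); take D (5 @ 102); take E (16 @ 179); take B (19 @ 166); take 2/27 of A → 14.37. Capacity used 49/49.
Total value = 737.37

737.37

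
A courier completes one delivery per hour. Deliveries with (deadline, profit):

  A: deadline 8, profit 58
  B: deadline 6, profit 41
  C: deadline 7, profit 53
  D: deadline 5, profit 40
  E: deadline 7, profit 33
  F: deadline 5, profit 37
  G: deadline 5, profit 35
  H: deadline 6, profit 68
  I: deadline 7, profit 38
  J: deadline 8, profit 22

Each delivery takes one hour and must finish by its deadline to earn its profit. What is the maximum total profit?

By profit: H(d6,68), A(d8,58), C(d7,53), B(d6,41), D(d5,40), I(d7,38), F(d5,37), G(d5,35), E(d7,33), J(d8,22)
H→slot 6; A→slot 8; C→slot 7; B→slot 5; D→slot 4; I→slot 3; F→slot 2; G→slot 1; E skipped; J skipped.
Profit = 35 + 37 + 38 + 40 + 41 + 68 + 53 + 58 = 370

370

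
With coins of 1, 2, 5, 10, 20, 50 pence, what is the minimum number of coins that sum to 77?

4

Greedy: take as many of the largest coin as possible, then repeat with the remainder.
77 = 1×50 + 1×20 + 1×5 + 1×2
Total coins = 1 + 1 + 1 + 1 = 4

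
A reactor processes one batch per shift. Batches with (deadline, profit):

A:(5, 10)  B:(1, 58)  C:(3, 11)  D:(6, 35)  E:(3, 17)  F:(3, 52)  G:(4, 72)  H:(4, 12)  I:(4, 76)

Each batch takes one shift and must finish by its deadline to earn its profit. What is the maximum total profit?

Take jobs in profit order; each goes to the latest open slot no later than its deadline.
Profit order: I=76 G=72 B=58 F=52 D=35 E=17 H=12 C=11 A=10
Assign: I→slot 4, G→slot 3, B→slot 1, F→slot 2, D→slot 6, E skipped, H skipped, C skipped, A→slot 5.
Slots: [1:B] [2:F] [3:G] [4:I] [5:A] [6:D]
Profit = 58 + 52 + 72 + 76 + 10 + 35 = 303

303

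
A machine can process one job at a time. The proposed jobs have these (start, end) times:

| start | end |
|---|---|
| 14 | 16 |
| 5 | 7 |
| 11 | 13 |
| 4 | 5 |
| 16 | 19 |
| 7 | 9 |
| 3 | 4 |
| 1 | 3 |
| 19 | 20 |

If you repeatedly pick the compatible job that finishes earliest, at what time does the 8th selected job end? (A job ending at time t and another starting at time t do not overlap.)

19

Sort by end time and greedily take each interval whose start is ≥ the last chosen end.
By end time: (1,3), (3,4), (4,5), (5,7), (7,9), (11,13), (14,16), (16,19), (19,20).
Pick (1,3); next start ≥ 3 → (3,4); next start ≥ 4 → (4,5); next start ≥ 5 → (5,7); next start ≥ 7 → (7,9); next start ≥ 9 → (11,13); next start ≥ 13 → (14,16); next start ≥ 16 → (16,19); next start ≥ 19 → (19,20).
Selected: (1,3) (3,4) (4,5) (5,7) (7,9) (11,13) (14,16) (16,19) (19,20)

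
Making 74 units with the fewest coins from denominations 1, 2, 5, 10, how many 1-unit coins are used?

0

Use the largest denomination that fits, subtract, and repeat.
74 − 7×10→4 − 2×2→0
Count of 1: 0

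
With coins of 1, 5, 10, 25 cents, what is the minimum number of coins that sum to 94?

Use the largest denomination that fits, subtract, and repeat.
94 − 3×25→19 − 1×10→9 − 1×5→4 − 4×1→0
Total coins = 3 + 1 + 1 + 4 = 9

9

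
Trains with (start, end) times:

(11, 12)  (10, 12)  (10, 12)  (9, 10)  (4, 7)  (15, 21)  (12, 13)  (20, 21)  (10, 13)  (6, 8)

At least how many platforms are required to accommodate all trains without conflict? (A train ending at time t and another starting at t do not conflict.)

starts: [4, 6, 9, 10, 10, 10, 11, 12, 15, 20]
ends:   [7, 8, 10, 12, 12, 12, 13, 13, 21, 21]
s4→1 s6→2 e7→1 e8→0 s9→1 e10→0 s10→1 s10→2 s10→3 s11→4  — peak 4.

4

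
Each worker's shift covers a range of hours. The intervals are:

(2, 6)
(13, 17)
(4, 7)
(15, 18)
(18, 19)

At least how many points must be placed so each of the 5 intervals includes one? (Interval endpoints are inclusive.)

Process intervals by earliest right end; each time one isn't hit yet, stab at its right endpoint.
By right end: [2,6]  [4,7]  [13,17]  [15,18]  [18,19]
[2,6] uncovered → point at 6; [13,17] uncovered → point at 17; [18,19] uncovered → point at 19.
Points: 6, 17, 19 (3 total).

3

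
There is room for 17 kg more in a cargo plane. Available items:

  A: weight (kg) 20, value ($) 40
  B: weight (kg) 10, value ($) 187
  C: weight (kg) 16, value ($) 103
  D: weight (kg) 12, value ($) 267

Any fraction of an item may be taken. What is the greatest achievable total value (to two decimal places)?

360.50

Order: D (267/12=22.25) > B (187/10=18.70) > C (103/16=6.44) > A (40/20=2.00)
Fill: take D (12 @ 267) → take 5/10 of B → 93.50; 17/17 used.
Total value = 360.50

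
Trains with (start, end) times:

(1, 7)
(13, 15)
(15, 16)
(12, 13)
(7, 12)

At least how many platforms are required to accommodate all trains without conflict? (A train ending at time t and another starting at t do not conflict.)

starts: [1, 7, 12, 13, 15]
ends:   [7, 12, 13, 15, 16]
s1→1  — peak 1.

1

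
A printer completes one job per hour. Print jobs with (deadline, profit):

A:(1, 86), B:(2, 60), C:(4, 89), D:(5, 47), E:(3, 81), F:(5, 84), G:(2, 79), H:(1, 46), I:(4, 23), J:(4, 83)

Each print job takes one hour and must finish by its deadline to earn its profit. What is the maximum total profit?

423

By profit: C(d4,89), A(d1,86), F(d5,84), J(d4,83), E(d3,81), G(d2,79), B(d2,60), D(d5,47), H(d1,46), I(d4,23)
C→slot 4; A→slot 1; F→slot 5; J→slot 3; E→slot 2; G skipped; B skipped; D skipped; H skipped; I skipped.
Profit = 86 + 81 + 83 + 89 + 84 = 423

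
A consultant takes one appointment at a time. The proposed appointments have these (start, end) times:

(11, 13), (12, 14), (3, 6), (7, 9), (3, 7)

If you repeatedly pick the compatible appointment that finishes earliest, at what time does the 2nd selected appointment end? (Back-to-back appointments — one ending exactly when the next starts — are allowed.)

9

Sorted by end: (3,6)  (3,7)  (7,9)  (11,13)  (12,14)
take (3,6); skip (3,7); take (7,9); take (11,13).
Selected: (3,6) (7,9) (11,13)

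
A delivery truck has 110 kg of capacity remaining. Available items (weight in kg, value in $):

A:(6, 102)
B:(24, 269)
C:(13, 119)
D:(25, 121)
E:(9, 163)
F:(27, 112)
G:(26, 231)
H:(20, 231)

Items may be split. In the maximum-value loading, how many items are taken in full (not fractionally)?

6

Order: E (163/9=18.11) > A (102/6=17.00) > H (231/20=11.55) > B (269/24=11.21) > C (119/13=9.15) > G (231/26=8.88) > D (121/25=4.84) > F (112/27=4.15)
Fill: take E (9 @ 163) → take A (6 @ 102) → take H (20 @ 231) → take B (24 @ 269) → take C (13 @ 119) → take G (26 @ 231) → take 12/25 of D → 58.08; 110/110 used.
6 item(s) taken whole; one partial (take 12/25 of D).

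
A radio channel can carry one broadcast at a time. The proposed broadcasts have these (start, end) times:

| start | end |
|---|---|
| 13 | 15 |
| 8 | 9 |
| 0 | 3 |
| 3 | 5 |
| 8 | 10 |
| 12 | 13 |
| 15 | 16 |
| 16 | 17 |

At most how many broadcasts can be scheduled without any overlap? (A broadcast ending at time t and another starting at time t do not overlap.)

By end time: (0,3), (3,5), (8,9), (8,10), (12,13), (13,15), (15,16), (16,17).
Pick (0,3); next start ≥ 3 → (3,5); next start ≥ 5 → (8,9); next start ≥ 9 → (12,13); next start ≥ 13 → (13,15); next start ≥ 15 → (15,16); next start ≥ 16 → (16,17).
Selected 7 broadcasts.

7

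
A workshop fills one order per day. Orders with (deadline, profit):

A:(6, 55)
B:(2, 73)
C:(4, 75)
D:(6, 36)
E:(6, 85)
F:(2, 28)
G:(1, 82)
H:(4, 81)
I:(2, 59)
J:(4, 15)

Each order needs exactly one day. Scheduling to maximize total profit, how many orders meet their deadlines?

Profit order: E=85 G=82 H=81 C=75 B=73 I=59 A=55 D=36 F=28 J=15
Assign: E→slot 6, G→slot 1, H→slot 4, C→slot 3, B→slot 2, I skipped, A→slot 5, D skipped, F skipped, J skipped.
Slots: [1:G] [2:B] [3:C] [4:H] [5:A] [6:E]
6 of 10 scheduled.

6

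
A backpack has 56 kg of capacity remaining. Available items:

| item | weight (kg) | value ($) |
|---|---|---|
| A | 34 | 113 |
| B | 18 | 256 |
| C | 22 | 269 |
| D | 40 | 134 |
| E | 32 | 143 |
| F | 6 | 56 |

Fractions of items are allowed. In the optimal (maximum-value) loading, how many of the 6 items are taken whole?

Order: B (256/18=14.22) > C (269/22=12.23) > F (56/6=9.33) > E (143/32=4.47) > D (134/40=3.35) > A (113/34=3.32)
Fill: take B (18 @ 256) → take C (22 @ 269) → take F (6 @ 56) → take 10/32 of E → 44.69; 56/56 used.
3 item(s) taken whole; one partial (take 10/32 of E).

3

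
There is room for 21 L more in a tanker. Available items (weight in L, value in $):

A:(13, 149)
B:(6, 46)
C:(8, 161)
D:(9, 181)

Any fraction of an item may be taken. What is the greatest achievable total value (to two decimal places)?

387.85

Ratios (sorted): C 20.12, D 20.11, A 11.46, B 7.67
take C (8 @ 161); take D (9 @ 181); take 4/13 of A → 45.85. Capacity used 21/21.
Total value = 387.85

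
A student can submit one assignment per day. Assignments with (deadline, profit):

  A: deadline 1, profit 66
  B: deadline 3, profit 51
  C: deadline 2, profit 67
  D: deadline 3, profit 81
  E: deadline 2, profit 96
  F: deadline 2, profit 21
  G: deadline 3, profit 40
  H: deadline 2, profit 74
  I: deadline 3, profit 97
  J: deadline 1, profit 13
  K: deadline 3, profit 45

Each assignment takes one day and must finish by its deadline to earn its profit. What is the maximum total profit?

Take jobs in profit order; each goes to the latest open slot no later than its deadline.
By profit: I(d3,97), E(d2,96), D(d3,81), H(d2,74), C(d2,67), A(d1,66), B(d3,51), K(d3,45), G(d3,40), F(d2,21), J(d1,13)
I→slot 3; E→slot 2; D→slot 1; H skipped; C skipped; A skipped; B skipped; K skipped; G skipped; F skipped; J skipped.
Profit = 81 + 96 + 97 = 274

274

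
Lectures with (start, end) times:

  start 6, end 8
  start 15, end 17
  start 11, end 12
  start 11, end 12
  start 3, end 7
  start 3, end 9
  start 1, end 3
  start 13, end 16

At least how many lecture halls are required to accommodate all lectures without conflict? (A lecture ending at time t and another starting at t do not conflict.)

3

Count concurrent intervals with a sweep; the peak is the room count.
Events (time:±→running): 1:+→1 3:-→0 3:+→1 3:+→2 6:+→3 … peak 3.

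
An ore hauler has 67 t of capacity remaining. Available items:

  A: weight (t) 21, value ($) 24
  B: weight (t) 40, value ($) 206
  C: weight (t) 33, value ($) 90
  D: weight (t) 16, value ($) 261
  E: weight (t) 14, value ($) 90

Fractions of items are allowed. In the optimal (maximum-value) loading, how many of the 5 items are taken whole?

2

Ratios (sorted): D 16.31, E 6.43, B 5.15, C 2.73, A 1.14
take D (16 @ 261); take E (14 @ 90); take 37/40 of B → 190.55. Capacity used 67/67.
2 item(s) taken whole; one partial (take 37/40 of B).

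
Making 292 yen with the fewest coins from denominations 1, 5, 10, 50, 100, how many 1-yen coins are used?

2

Greedy: take as many of the largest coin as possible, then repeat with the remainder.
292 − 2×100→92 − 1×50→42 − 4×10→2 − 2×1→0
Count of 1: 2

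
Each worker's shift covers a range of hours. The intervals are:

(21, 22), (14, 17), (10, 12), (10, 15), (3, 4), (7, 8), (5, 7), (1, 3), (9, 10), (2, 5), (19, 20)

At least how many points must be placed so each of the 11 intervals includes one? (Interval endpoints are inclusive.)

6

Sorted: [1,3] [3,4] [2,5] [5,7] [7,8] [9,10] [10,12] [10,15] [14,17] [19,20] [21,22]
{[1,3],[3,4],[2,5]} hit by 3; {[5,7],[7,8]} hit by 7; {[9,10],[10,12],[10,15]} hit by 10; {[14,17]} hit by 17; {[19,20]} hit by 20; {[21,22]} hit by 22.
Points: 3, 7, 10, 17, 20, 22 (6 total).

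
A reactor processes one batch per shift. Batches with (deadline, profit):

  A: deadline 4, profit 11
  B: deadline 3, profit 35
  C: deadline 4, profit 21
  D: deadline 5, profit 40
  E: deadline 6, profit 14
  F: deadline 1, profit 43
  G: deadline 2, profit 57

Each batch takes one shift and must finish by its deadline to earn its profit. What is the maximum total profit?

Profit order: G=57 F=43 D=40 B=35 C=21 E=14 A=11
Assign: G→slot 2, F→slot 1, D→slot 5, B→slot 3, C→slot 4, E→slot 6, A skipped.
Slots: [1:F] [2:G] [3:B] [4:C] [5:D] [6:E]
Profit = 43 + 57 + 35 + 21 + 40 + 14 = 210

210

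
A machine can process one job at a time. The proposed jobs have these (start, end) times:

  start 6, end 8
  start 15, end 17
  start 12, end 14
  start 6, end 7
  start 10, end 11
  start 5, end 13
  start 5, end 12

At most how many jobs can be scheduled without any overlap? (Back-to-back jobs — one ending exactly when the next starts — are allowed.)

Greedy by earliest finish: after sorting by end time, pick each interval compatible with the last pick.
Sorted by end: (6,7)  (6,8)  (10,11)  (5,12)  (5,13)  (12,14)  (15,17)
take (6,7); take (10,11); skip (5,12); take (12,14); take (15,17).
Selected 4 jobs.

4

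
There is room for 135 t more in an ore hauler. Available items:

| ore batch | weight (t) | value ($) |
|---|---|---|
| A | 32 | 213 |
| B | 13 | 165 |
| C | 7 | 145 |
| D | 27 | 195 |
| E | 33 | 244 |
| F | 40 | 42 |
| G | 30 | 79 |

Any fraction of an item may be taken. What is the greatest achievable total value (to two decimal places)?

1022.57

Ratios (sorted): C 20.71, B 12.69, E 7.39, D 7.22, A 6.66, G 2.63, F 1.05
take C (7 @ 145); take B (13 @ 165); take E (33 @ 244); take D (27 @ 195); take A (32 @ 213); take 23/30 of G → 60.57. Capacity used 135/135.
Total value = 1022.57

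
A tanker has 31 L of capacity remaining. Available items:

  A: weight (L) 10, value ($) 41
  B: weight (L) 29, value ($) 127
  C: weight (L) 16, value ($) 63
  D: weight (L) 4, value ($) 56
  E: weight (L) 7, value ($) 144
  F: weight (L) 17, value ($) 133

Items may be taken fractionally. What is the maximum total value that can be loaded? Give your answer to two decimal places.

346.14

Order: E (144/7=20.57) > D (56/4=14.00) > F (133/17=7.82) > B (127/29=4.38) > A (41/10=4.10) > C (63/16=3.94)
Fill: take E (7 @ 144) → take D (4 @ 56) → take F (17 @ 133) → take 3/29 of B → 13.14; 31/31 used.
Total value = 346.14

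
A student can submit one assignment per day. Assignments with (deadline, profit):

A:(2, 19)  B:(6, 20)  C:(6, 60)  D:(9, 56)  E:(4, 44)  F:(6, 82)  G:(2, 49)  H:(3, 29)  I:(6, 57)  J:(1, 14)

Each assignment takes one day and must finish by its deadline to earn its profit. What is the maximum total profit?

377

Take jobs in profit order; each goes to the latest open slot no later than its deadline.
By profit: F(d6,82), C(d6,60), I(d6,57), D(d9,56), G(d2,49), E(d4,44), H(d3,29), B(d6,20), A(d2,19), J(d1,14)
F→slot 6; C→slot 5; I→slot 4; D→slot 9; G→slot 2; E→slot 3; H→slot 1; B skipped; A skipped; J skipped.
Profit = 29 + 49 + 44 + 57 + 60 + 82 + 56 = 377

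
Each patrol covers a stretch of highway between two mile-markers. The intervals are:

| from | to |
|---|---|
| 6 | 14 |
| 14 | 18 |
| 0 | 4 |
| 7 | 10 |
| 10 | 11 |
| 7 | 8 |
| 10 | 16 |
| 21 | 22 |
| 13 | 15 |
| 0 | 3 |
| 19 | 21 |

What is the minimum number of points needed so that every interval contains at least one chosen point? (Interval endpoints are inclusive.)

5

Process intervals by earliest right end; each time one isn't hit yet, stab at its right endpoint.
By right end: [0,3]  [0,4]  [7,8]  [7,10]  [10,11]  [6,14]  [13,15]  [10,16]  [14,18]  [19,21]  [21,22]
[0,3] uncovered → point at 3; [7,8] uncovered → point at 8; [10,11] uncovered → point at 11; [13,15] uncovered → point at 15; [19,21] uncovered → point at 21.
Points: 3, 8, 11, 15, 21 (5 total).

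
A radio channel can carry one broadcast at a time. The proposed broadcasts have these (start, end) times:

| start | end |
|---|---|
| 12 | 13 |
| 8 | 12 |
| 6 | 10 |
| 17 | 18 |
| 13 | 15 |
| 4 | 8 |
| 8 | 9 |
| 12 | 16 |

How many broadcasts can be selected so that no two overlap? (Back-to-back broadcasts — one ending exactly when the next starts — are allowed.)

By end time: (4,8), (8,9), (6,10), (8,12), (12,13), (13,15), (12,16), (17,18).
Pick (4,8); next start ≥ 8 → (8,9); next start ≥ 9 → (12,13); next start ≥ 13 → (13,15); next start ≥ 15 → (17,18).
Selected 5 broadcasts.

5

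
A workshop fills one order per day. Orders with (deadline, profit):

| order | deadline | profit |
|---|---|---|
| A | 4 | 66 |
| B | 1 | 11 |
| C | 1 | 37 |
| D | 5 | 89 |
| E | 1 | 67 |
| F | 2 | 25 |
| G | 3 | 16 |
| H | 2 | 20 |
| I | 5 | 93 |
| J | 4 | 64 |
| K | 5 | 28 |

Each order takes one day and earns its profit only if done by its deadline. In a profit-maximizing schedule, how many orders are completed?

5

By profit: I(d5,93), D(d5,89), E(d1,67), A(d4,66), J(d4,64), C(d1,37), K(d5,28), F(d2,25), H(d2,20), G(d3,16), B(d1,11)
I→slot 5; D→slot 4; E→slot 1; A→slot 3; J→slot 2; C skipped; K skipped; F skipped; H skipped; G skipped; B skipped.
5 of 11 scheduled.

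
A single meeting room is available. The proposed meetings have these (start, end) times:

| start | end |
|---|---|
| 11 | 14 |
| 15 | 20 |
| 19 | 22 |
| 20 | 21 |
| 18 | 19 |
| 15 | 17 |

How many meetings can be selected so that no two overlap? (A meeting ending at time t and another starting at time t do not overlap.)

Sort by end time and greedily take each interval whose start is ≥ the last chosen end.
By end time: (11,14), (15,17), (18,19), (15,20), (20,21), (19,22).
Pick (11,14); next start ≥ 14 → (15,17); next start ≥ 17 → (18,19); next start ≥ 19 → (20,21).
Selected 4 meetings.

4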